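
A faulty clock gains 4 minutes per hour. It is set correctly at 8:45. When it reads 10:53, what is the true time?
For every 60 true minutes, the faulty clock advances 64 minutes, so 1 faulty-clock minute corresponds to 60/64 true minutes.
From 8:45 to 10:53 on the faulty dial is 128 minutes.
True elapsed: 128 x 60/64 = 120 minutes = 2 hours.
True time: 8:45 + 2 hours = 10:45.

Final answer: 10:45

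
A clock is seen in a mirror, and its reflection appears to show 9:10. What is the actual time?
Reflection across the vertical (12-6) axis maps a hand at angle A degrees to (360 - A) degrees, which sends a reading of T minutes past 12:00 to (720 - T) minutes past 12:00.
Mirror reads 9:10 = 550 minutes past 12:00.
Actual time: (720 - 550) mod 720 = 170 minutes = 2:50.

Final answer: 2:50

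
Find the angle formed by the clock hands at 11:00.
Hour hand position: 11 x 30 + 0 x 0.5 = 330 degrees
Minute hand position: 0 x 6 = 0 degrees
Difference: |330 - 0| = 330 degrees
Since 330 > 180, the smaller angle is 360 - 330 = 30 degrees

Final answer: 30 degrees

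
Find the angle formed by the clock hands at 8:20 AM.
Hour hand position: 8 x 30 + 20 x 0.5 = 250 degrees
Minute hand position: 20 x 6 = 120 degrees
Difference: |250 - 120| = 130 degrees
The angle between the hands is 130 degrees

Final answer: 130 degrees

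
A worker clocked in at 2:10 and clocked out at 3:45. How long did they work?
From 2:10 to 3:45:
(3 x 60 + 45) - (2 x 60 + 10) = 225 - 130 = 95 minutes
= 1 hour and 35 minutes

Final answer: 1 hour and 35 minutes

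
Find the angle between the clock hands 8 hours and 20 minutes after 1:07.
First find the time 8 hours and 20 minutes after 1:07.
Total minutes: 1 x 60 + 7 + 8 x 60 + 20 = 567.
567 mod 720 = 567 minutes = 9:27.
Now compute the angle at 9:27:
Hour hand: 9 x 30 + 27 x 0.5 = 283.5 degrees
Minute hand: 27 x 6 = 162 degrees
Difference: |283.5 - 162| = 121.5 degrees
The angle is 121.5 degrees

Final answer: 121.5 degrees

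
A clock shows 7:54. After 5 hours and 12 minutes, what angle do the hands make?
First find the time 5 hours and 12 minutes after 7:54.
Total minutes: 7 x 60 + 54 + 5 x 60 + 12 = 786.
786 mod 720 = 66 minutes = 1:06.
Now compute the angle at 1:06:
Hour hand: 1 x 30 + 6 x 0.5 = 33 degrees
Minute hand: 6 x 6 = 36 degrees
Difference: |33 - 36| = 3 degrees
The angle is 3 degrees

Final answer: 3 degrees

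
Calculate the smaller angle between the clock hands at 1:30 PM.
Hour hand position: 1 x 30 + 30 x 0.5 = 45 degrees
Minute hand position: 30 x 6 = 180 degrees
Difference: |45 - 180| = 135 degrees
The angle between the hands is 135 degrees

Final answer: 135 degrees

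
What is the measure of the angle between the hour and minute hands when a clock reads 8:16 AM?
Hour hand position: 8 x 30 + 16 x 0.5 = 248 degrees
Minute hand position: 16 x 6 = 96 degrees
Difference: |248 - 96| = 152 degrees
The angle between the hands is 152 degrees

Final answer: 152 degrees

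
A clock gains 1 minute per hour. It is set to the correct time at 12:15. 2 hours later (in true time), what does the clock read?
For every 60 true minutes, the faulty clock advances 60 + 1 = 61 minutes.
True elapsed: 2 hours = 120 minutes.
Faulty clock advances: 120 x 61/60 = 122 minutes (drift: 2 minutes ahead).
Shown time: 12:15 + 122 minutes = 2:17.

Final answer: 2:17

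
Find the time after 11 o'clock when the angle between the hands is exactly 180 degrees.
For hands to be 180 degrees apart: |30H - 5.5t| = 180
With H = 11: t = (30 x 11 + 180)/5.5 = 92.73 or t = (30 x 11 - 180)/5.5 = 27.27
First valid solution (0 < t < 60): t = 27.27 minutes
The hands are opposite at 27.27 minutes past 11:00.

Final answer: 27.27 minutes past 11:00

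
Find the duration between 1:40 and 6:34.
From 1:40 to 6:34:
(6 x 60 + 34) - (1 x 60 + 40) = 394 - 100 = 294 minutes
= 4 hours and 54 minutes

Final answer: 4 hours and 54 minutes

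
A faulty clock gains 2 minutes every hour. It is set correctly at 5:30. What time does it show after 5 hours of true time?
For every 60 true minutes, the faulty clock advances 60 + 2 = 62 minutes.
True elapsed: 5 hours = 300 minutes.
Faulty clock advances: 300 x 62/60 = 310 minutes (drift: 10 minutes ahead).
Shown time: 5:30 + 310 minutes = 10:40.

Final answer: 10:40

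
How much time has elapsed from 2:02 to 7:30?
From 2:02 to 7:30:
(7 x 60 + 30) - (2 x 60 + 2) = 450 - 122 = 328 minutes
= 5 hours and 28 minutes

Final answer: 5 hours and 28 minutes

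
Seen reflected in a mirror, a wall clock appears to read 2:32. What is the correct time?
Reflection across the vertical (12-6) axis maps a hand at angle A degrees to (360 - A) degrees, which sends a reading of T minutes past 12:00 to (720 - T) minutes past 12:00.
Mirror reads 2:32 = 152 minutes past 12:00.
Actual time: (720 - 152) mod 720 = 568 minutes = 9:28.

Final answer: 9:28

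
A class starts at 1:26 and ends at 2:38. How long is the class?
From 1:26 to 2:38:
(2 x 60 + 38) - (1 x 60 + 26) = 158 - 86 = 72 minutes
= 1 hour and 12 minutes

Final answer: 1 hour and 12 minutes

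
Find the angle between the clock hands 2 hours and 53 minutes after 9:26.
First find the time 2 hours and 53 minutes after 9:26.
Total minutes: 9 x 60 + 26 + 2 x 60 + 53 = 739.
739 mod 720 = 19 minutes = 12:19.
Now compute the angle at 12:19:
Hour hand: 0 x 30 + 19 x 0.5 = 9.5 degrees
Minute hand: 19 x 6 = 114 degrees
Difference: |9.5 - 114| = 104.5 degrees
The angle is 104.5 degrees

Final answer: 104.5 degrees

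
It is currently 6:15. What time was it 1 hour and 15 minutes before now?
Starting time: 6:15 = 375 total minutes past 12:00
Subtracting: 1 hour and 15 minutes = 75 minutes
375 - 75 = 300 minutes
= 5 hours past 12:00 = 5:00

Final answer: 5:00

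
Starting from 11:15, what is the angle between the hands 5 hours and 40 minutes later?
First find the time 5 hours and 40 minutes after 11:15.
Total minutes: 11 x 60 + 15 + 5 x 60 + 40 = 1015.
1015 mod 720 = 295 minutes = 4:55.
Now compute the angle at 4:55:
Hour hand: 4 x 30 + 55 x 0.5 = 147.5 degrees
Minute hand: 55 x 6 = 330 degrees
Difference: |147.5 - 330| = 182.5 degrees
Smaller angle: 360 - 182.5 = 177.5 degrees

Final answer: 177.5 degrees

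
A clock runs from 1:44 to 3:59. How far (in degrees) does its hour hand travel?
The hour hand moves 0.5 degrees per minute.
Time elapsed: 3:59 - 1:44 = 135 minutes
Angular displacement: 135 x 0.5 = 67.5 degrees

Final answer: 67.5 degrees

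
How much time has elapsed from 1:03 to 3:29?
From 1:03 to 3:29:
(3 x 60 + 29) - (1 x 60 + 3) = 209 - 63 = 146 minutes
= 2 hours and 26 minutes

Final answer: 2 hours and 26 minutes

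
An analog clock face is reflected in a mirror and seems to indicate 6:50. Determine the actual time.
Reflection across the vertical (12-6) axis maps a hand at angle A degrees to (360 - A) degrees, which sends a reading of T minutes past 12:00 to (720 - T) minutes past 12:00.
Mirror reads 6:50 = 410 minutes past 12:00.
Actual time: (720 - 410) mod 720 = 310 minutes = 5:10.

Final answer: 5:10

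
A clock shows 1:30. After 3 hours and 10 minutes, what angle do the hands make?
First find the time 3 hours and 10 minutes after 1:30.
Total minutes: 1 x 60 + 30 + 3 x 60 + 10 = 280.
280 mod 720 = 280 minutes = 4:40.
Now compute the angle at 4:40:
Hour hand: 4 x 30 + 40 x 0.5 = 140 degrees
Minute hand: 40 x 6 = 240 degrees
Difference: |140 - 240| = 100 degrees
The angle is 100 degrees

Final answer: 100 degrees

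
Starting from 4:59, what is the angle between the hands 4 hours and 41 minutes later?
First find the time 4 hours and 41 minutes after 4:59.
Total minutes: 4 x 60 + 59 + 4 x 60 + 41 = 580.
580 mod 720 = 580 minutes = 9:40.
Now compute the angle at 9:40:
Hour hand: 9 x 30 + 40 x 0.5 = 290 degrees
Minute hand: 40 x 6 = 240 degrees
Difference: |290 - 240| = 50 degrees
The angle is 50 degrees

Final answer: 50 degrees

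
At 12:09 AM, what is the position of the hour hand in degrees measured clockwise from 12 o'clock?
The hour hand moves 30 degrees per hour and 0.5 degrees per minute.
At 12:09: (0) x 30 + 9 x 0.5 = 0 + 4.5 = 4.5 degrees

Final answer: 4.5 degrees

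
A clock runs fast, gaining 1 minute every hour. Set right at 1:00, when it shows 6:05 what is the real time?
For every 60 true minutes, the faulty clock advances 61 minutes, so 1 faulty-clock minute corresponds to 60/61 true minutes.
From 1:00 to 6:05 on the faulty dial is 305 minutes.
True elapsed: 305 x 60/61 = 300 minutes = 5 hours.
True time: 1:00 + 5 hours = 6:00.

Final answer: 6:00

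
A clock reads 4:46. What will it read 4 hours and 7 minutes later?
Starting time: 4:46
Adding 7 minutes to 46 minutes: 46 + 7 = 53 minutes
Adding 4 hours: 4 + 4 = 8
Final time: 8:53

Final answer: 8:53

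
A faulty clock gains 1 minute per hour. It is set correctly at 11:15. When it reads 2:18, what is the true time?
For every 60 true minutes, the faulty clock advances 61 minutes, so 1 faulty-clock minute corresponds to 60/61 true minutes.
From 11:15 to 2:18 on the faulty dial is 183 minutes.
True elapsed: 183 x 60/61 = 180 minutes = 3 hours.
True time: 11:15 + 3 hours = 2:15.

Final answer: 2:15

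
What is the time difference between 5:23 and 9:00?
From 5:23 to 9:00:
(9 x 60 + 0) - (5 x 60 + 23) = 540 - 323 = 217 minutes
= 3 hours and 37 minutes

Final answer: 3 hours and 37 minutes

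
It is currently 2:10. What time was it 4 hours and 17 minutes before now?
Starting time: 2:10 = 130 total minutes past 12:00
Subtracting: 4 hours and 17 minutes = 257 minutes
130 - 257 = -127 (negative, add 12 hours = 720) = 593 minutes
= 9 hours and 53 minutes past 12:00 = 9:53

Final answer: 9:53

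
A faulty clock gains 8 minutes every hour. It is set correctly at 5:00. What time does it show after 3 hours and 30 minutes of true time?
For every 60 true minutes, the faulty clock advances 60 + 8 = 68 minutes.
True elapsed: 3 hours and 30 minutes = 210 minutes.
Faulty clock advances: 210 x 68/60 = 238 minutes (drift: 28 minutes ahead).
Shown time: 5:00 + 238 minutes = 8:58.

Final answer: 8:58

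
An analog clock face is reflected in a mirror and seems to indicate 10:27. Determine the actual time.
Reflection across the vertical (12-6) axis maps a hand at angle A degrees to (360 - A) degrees, which sends a reading of T minutes past 12:00 to (720 - T) minutes past 12:00.
Mirror reads 10:27 = 627 minutes past 12:00.
Actual time: (720 - 627) mod 720 = 93 minutes = 1:33.

Final answer: 1:33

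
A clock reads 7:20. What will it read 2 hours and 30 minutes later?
Starting time: 7:20
Adding 30 minutes to 20 minutes: 20 + 30 = 50 minutes
Adding 2 hours: 7 + 2 = 9
Final time: 9:50

Final answer: 9:50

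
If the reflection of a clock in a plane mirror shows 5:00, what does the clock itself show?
Reflection across the vertical (12-6) axis maps a hand at angle A degrees to (360 - A) degrees, which sends a reading of T minutes past 12:00 to (720 - T) minutes past 12:00.
Mirror reads 5:00 = 300 minutes past 12:00.
Actual time: (720 - 300) mod 720 = 420 minutes = 7:00.

Final answer: 7:00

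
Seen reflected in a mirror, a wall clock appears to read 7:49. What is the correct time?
Reflection across the vertical (12-6) axis maps a hand at angle A degrees to (360 - A) degrees, which sends a reading of T minutes past 12:00 to (720 - T) minutes past 12:00.
Mirror reads 7:49 = 469 minutes past 12:00.
Actual time: (720 - 469) mod 720 = 251 minutes = 4:11.

Final answer: 4:11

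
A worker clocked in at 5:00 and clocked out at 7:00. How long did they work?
From 5:00 to 7:00:
(7 x 60 + 0) - (5 x 60 + 0) = 420 - 300 = 120 minutes
= 2 hours

Final answer: 2 hours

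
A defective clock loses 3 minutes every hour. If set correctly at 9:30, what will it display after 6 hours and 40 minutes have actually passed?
For every 60 true minutes, the faulty clock advances 60 - 3 = 57 minutes.
True elapsed: 6 hours and 40 minutes = 400 minutes.
Faulty clock advances: 400 x 57/60 = 380 minutes (drift: 20 minutes behind).
Shown time: 9:30 + 380 minutes = 3:50.

Final answer: 3:50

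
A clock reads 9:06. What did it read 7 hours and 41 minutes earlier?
Starting time: 9:06 = 546 total minutes past 12:00
Subtracting: 7 hours and 41 minutes = 461 minutes
546 - 461 = 85 minutes
= 1 hour and 25 minutes past 12:00 = 1:25

Final answer: 1:25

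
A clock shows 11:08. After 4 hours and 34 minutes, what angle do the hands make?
First find the time 4 hours and 34 minutes after 11:08.
Total minutes: 11 x 60 + 8 + 4 x 60 + 34 = 942.
942 mod 720 = 222 minutes = 3:42.
Now compute the angle at 3:42:
Hour hand: 3 x 30 + 42 x 0.5 = 111 degrees
Minute hand: 42 x 6 = 252 degrees
Difference: |111 - 252| = 141 degrees
The angle is 141 degrees

Final answer: 141 degrees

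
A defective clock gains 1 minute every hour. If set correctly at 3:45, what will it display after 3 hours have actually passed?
For every 60 true minutes, the faulty clock advances 60 + 1 = 61 minutes.
True elapsed: 3 hours = 180 minutes.
Faulty clock advances: 180 x 61/60 = 183 minutes (drift: 3 minutes ahead).
Shown time: 3:45 + 183 minutes = 6:48.

Final answer: 6:48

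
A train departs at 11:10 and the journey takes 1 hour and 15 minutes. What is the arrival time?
Starting time: 11:10
Adding 15 minutes to 10 minutes: 10 + 15 = 25 minutes
Adding 1 hour: 11 + 1 = 12
Final time: 12:25

Final answer: 12:25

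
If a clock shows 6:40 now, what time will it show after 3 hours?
Starting time: 6:40
Adding 0 minutes to 40 minutes: 40 + 0 = 40 minutes
Adding 3 hours: 6 + 3 = 9
Final time: 9:40

Final answer: 9:40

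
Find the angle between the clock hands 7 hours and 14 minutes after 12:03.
First find the time 7 hours and 14 minutes after 12:03.
Total minutes: 12 x 60 + 3 + 7 x 60 + 14 = 1157.
1157 mod 720 = 437 minutes = 7:17.
Now compute the angle at 7:17:
Hour hand: 7 x 30 + 17 x 0.5 = 218.5 degrees
Minute hand: 17 x 6 = 102 degrees
Difference: |218.5 - 102| = 116.5 degrees
The angle is 116.5 degrees

Final answer: 116.5 degrees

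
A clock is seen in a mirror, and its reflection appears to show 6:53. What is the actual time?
Reflection across the vertical (12-6) axis maps a hand at angle A degrees to (360 - A) degrees, which sends a reading of T minutes past 12:00 to (720 - T) minutes past 12:00.
Mirror reads 6:53 = 413 minutes past 12:00.
Actual time: (720 - 413) mod 720 = 307 minutes = 5:07.

Final answer: 5:07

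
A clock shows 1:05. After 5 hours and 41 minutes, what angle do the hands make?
First find the time 5 hours and 41 minutes after 1:05.
Total minutes: 1 x 60 + 5 + 5 x 60 + 41 = 406.
406 mod 720 = 406 minutes = 6:46.
Now compute the angle at 6:46:
Hour hand: 6 x 30 + 46 x 0.5 = 203 degrees
Minute hand: 46 x 6 = 276 degrees
Difference: |203 - 276| = 73 degrees
The angle is 73 degrees

Final answer: 73 degrees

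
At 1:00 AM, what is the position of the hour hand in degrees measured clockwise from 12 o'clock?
The hour hand moves 30 degrees per hour and 0.5 degrees per minute.
At 1:00: (1) x 30 + 0 x 0.5 = 30 + 0 = 30 degrees

Final answer: 30 degrees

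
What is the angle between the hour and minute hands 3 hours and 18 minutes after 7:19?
First find the time 3 hours and 18 minutes after 7:19.
Total minutes: 7 x 60 + 19 + 3 x 60 + 18 = 637.
637 mod 720 = 637 minutes = 10:37.
Now compute the angle at 10:37:
Hour hand: 10 x 30 + 37 x 0.5 = 318.5 degrees
Minute hand: 37 x 6 = 222 degrees
Difference: |318.5 - 222| = 96.5 degrees
The angle is 96.5 degrees

Final answer: 96.5 degrees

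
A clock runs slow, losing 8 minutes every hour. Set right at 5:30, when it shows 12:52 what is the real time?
For every 60 true minutes, the faulty clock advances 52 minutes, so 1 faulty-clock minute corresponds to 60/52 true minutes.
From 5:30 to 12:52 on the faulty dial is 442 minutes.
True elapsed: 442 x 60/52 = 510 minutes = 8 hours and 30 minutes.
True time: 5:30 + 8 hours and 30 minutes = 2:00.

Final answer: 2:00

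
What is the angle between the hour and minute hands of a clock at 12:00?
Hour hand position: 0 x 30 + 0 x 0.5 = 0 degrees
Minute hand position: 0 x 6 = 0 degrees
Difference: |0 - 0| = 0 degrees
The angle between the hands is 0 degrees

Final answer: 0 degrees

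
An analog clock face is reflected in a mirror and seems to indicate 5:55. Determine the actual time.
Reflection across the vertical (12-6) axis maps a hand at angle A degrees to (360 - A) degrees, which sends a reading of T minutes past 12:00 to (720 - T) minutes past 12:00.
Mirror reads 5:55 = 355 minutes past 12:00.
Actual time: (720 - 355) mod 720 = 365 minutes = 6:05.

Final answer: 6:05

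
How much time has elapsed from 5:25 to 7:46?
From 5:25 to 7:46:
(7 x 60 + 46) - (5 x 60 + 25) = 466 - 325 = 141 minutes
= 2 hours and 21 minutes

Final answer: 2 hours and 21 minutes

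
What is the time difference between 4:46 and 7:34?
From 4:46 to 7:34:
(7 x 60 + 34) - (4 x 60 + 46) = 454 - 286 = 168 minutes
= 2 hours and 48 minutes

Final answer: 2 hours and 48 minutes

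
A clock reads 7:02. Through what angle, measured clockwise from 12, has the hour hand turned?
The hour hand moves 30 degrees per hour and 0.5 degrees per minute.
At 7:02: (7) x 30 + 2 x 0.5 = 210 + 1 = 211 degrees

Final answer: 211 degrees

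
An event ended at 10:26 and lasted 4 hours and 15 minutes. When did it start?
Starting time: 10:26 = 626 total minutes past 12:00
Subtracting: 4 hours and 15 minutes = 255 minutes
626 - 255 = 371 minutes
= 6 hours and 11 minutes past 12:00 = 6:11

Final answer: 6:11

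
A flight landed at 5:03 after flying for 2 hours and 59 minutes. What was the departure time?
Starting time: 5:03 = 303 total minutes past 12:00
Subtracting: 2 hours and 59 minutes = 179 minutes
303 - 179 = 124 minutes
= 2 hours and 4 minutes past 12:00 = 2:04

Final answer: 2:04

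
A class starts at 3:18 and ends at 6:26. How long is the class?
From 3:18 to 6:26:
(6 x 60 + 26) - (3 x 60 + 18) = 386 - 198 = 188 minutes
= 3 hours and 8 minutes

Final answer: 3 hours and 8 minutes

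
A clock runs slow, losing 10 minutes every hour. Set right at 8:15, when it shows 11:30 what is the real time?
For every 60 true minutes, the faulty clock advances 50 minutes, so 1 faulty-clock minute corresponds to 60/50 true minutes.
From 8:15 to 11:30 on the faulty dial is 195 minutes.
True elapsed: 195 x 60/50 = 234 minutes = 3 hours and 54 minutes.
True time: 8:15 + 3 hours and 54 minutes = 12:09.

Final answer: 12:09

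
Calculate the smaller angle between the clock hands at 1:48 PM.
Hour hand position: 1 x 30 + 48 x 0.5 = 54 degrees
Minute hand position: 48 x 6 = 288 degrees
Difference: |54 - 288| = 234 degrees
Since 234 > 180, the smaller angle is 360 - 234 = 126 degrees

Final answer: 126 degrees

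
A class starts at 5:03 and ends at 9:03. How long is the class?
From 5:03 to 9:03:
(9 x 60 + 3) - (5 x 60 + 3) = 543 - 303 = 240 minutes
= 4 hours

Final answer: 4 hours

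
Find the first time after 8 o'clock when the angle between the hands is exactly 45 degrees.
At t minutes past 8:00, the hour hand is at 30 x 8 + 0.5t degrees and the minute hand is at 6t degrees.
The smaller angle between them is 45 degrees when |30H - 5.5t| = 45 or |30H - 5.5t| = 315.
With H = 8, solve 30 x 8 - 5.5t = +/- target for each target:
  t = (30 x 8 - 45) / 5.5 = 35.45
  t = (30 x 8 + 45) / 5.5 = 51.82
  t = (30 x 8 - 315) / 5.5 = -13.64 (outside (0, 60))
  t = (30 x 8 + 315) / 5.5 = 100.91 (outside (0, 60))
Valid solutions in (0, 60): {35.45, 51.82} minutes.
The first occurrence is t = 35.45 minutes.
The hands form a 45-degree angle at 35.45 minutes past 8:00.

Final answer: 35.45 minutes past 8:00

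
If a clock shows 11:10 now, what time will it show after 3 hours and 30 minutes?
Starting time: 11:10
Adding 30 minutes to 10 minutes: 10 + 30 = 40 minutes
Adding 3 hours: 11 + 3 = 14 - 12 = 2
Final time: 2:40

Final answer: 2:40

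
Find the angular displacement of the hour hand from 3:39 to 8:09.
The hour hand moves 0.5 degrees per minute.
Time elapsed: 8:09 - 3:39 = 270 minutes
Angular displacement: 270 x 0.5 = 135 degrees

Final answer: 135 degrees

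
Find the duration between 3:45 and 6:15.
From 3:45 to 6:15:
(6 x 60 + 15) - (3 x 60 + 45) = 375 - 225 = 150 minutes
= 2 hours and 30 minutes

Final answer: 2 hours and 30 minutes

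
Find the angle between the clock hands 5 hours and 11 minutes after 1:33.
First find the time 5 hours and 11 minutes after 1:33.
Total minutes: 1 x 60 + 33 + 5 x 60 + 11 = 404.
404 mod 720 = 404 minutes = 6:44.
Now compute the angle at 6:44:
Hour hand: 6 x 30 + 44 x 0.5 = 202 degrees
Minute hand: 44 x 6 = 264 degrees
Difference: |202 - 264| = 62 degrees
The angle is 62 degrees

Final answer: 62 degrees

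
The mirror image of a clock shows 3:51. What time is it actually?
Reflection across the vertical (12-6) axis maps a hand at angle A degrees to (360 - A) degrees, which sends a reading of T minutes past 12:00 to (720 - T) minutes past 12:00.
Mirror reads 3:51 = 231 minutes past 12:00.
Actual time: (720 - 231) mod 720 = 489 minutes = 8:09.

Final answer: 8:09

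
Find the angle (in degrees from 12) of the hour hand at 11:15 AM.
The hour hand moves 30 degrees per hour and 0.5 degrees per minute.
At 11:15: (11) x 30 + 15 x 0.5 = 330 + 7.5 = 337.5 degrees

Final answer: 337.5 degrees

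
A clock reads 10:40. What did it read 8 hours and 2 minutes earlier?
Starting time: 10:40 = 640 total minutes past 12:00
Subtracting: 8 hours and 2 minutes = 482 minutes
640 - 482 = 158 minutes
= 2 hours and 38 minutes past 12:00 = 2:38

Final answer: 2:38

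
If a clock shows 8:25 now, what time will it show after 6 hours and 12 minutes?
Starting time: 8:25
Adding 12 minutes to 25 minutes: 25 + 12 = 37 minutes
Adding 6 hours: 8 + 6 = 14 - 12 = 2
Final time: 2:37

Final answer: 2:37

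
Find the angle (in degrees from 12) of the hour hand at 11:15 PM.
The hour hand moves 30 degrees per hour and 0.5 degrees per minute.
At 11:15: (11) x 30 + 15 x 0.5 = 330 + 7.5 = 337.5 degrees

Final answer: 337.5 degrees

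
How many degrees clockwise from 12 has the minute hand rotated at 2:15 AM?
The minute hand moves 6 degrees per minute.
At 2:15: 15 x 6 = 90 degrees

Final answer: 90 degrees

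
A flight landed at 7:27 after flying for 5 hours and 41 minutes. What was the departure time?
Starting time: 7:27 = 447 total minutes past 12:00
Subtracting: 5 hours and 41 minutes = 341 minutes
447 - 341 = 106 minutes
= 1 hour and 46 minutes past 12:00 = 1:46

Final answer: 1:46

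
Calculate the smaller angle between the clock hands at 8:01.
Hour hand position: 8 x 30 + 1 x 0.5 = 240.5 degrees
Minute hand position: 1 x 6 = 6 degrees
Difference: |240.5 - 6| = 234.5 degrees
Since 234.5 > 180, the smaller angle is 360 - 234.5 = 125.5 degrees

Final answer: 125.5 degrees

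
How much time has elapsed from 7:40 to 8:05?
From 7:40 to 8:05:
(8 x 60 + 5) - (7 x 60 + 40) = 485 - 460 = 25 minutes
= 25 minutes

Final answer: 25 minutes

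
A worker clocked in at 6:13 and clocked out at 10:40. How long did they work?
From 6:13 to 10:40:
(10 x 60 + 40) - (6 x 60 + 13) = 640 - 373 = 267 minutes
= 4 hours and 27 minutes

Final answer: 4 hours and 27 minutes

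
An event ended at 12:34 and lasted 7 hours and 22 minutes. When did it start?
Starting time: 12:34 = 34 total minutes past 12:00
Subtracting: 7 hours and 22 minutes = 442 minutes
34 - 442 = -408 (negative, add 12 hours = 720) = 312 minutes
= 5 hours and 12 minutes past 12:00 = 5:12

Final answer: 5:12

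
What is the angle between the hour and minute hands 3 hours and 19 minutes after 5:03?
First find the time 3 hours and 19 minutes after 5:03.
Total minutes: 5 x 60 + 3 + 3 x 60 + 19 = 502.
502 mod 720 = 502 minutes = 8:22.
Now compute the angle at 8:22:
Hour hand: 8 x 30 + 22 x 0.5 = 251 degrees
Minute hand: 22 x 6 = 132 degrees
Difference: |251 - 132| = 119 degrees
The angle is 119 degrees

Final answer: 119 degrees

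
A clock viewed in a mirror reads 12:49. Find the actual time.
Reflection across the vertical (12-6) axis maps a hand at angle A degrees to (360 - A) degrees, which sends a reading of T minutes past 12:00 to (720 - T) minutes past 12:00.
Mirror reads 12:49 = 49 minutes past 12:00.
Actual time: (720 - 49) mod 720 = 671 minutes = 11:11.

Final answer: 11:11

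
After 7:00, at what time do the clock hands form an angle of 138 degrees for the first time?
At t minutes past 7:00, the hour hand is at 30 x 7 + 0.5t degrees and the minute hand is at 6t degrees.
The smaller angle between them is 138 degrees when |30H - 5.5t| = 138 or |30H - 5.5t| = 222.
With H = 7, solve 30 x 7 - 5.5t = +/- target for each target:
  t = (30 x 7 - 138) / 5.5 = 13.09
  t = (30 x 7 + 138) / 5.5 = 63.27 (outside (0, 60))
  t = (30 x 7 - 222) / 5.5 = -2.18 (outside (0, 60))
  t = (30 x 7 + 222) / 5.5 = 78.55 (outside (0, 60))
Valid solutions in (0, 60): {13.09} minutes.
The first occurrence is t = 13.09 minutes.
The hands form a 138-degree angle at 13.09 minutes past 7:00.

Final answer: 13.09 minutes past 7:00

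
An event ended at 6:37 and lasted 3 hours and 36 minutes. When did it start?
Starting time: 6:37 = 397 total minutes past 12:00
Subtracting: 3 hours and 36 minutes = 216 minutes
397 - 216 = 181 minutes
= 3 hours and 1 minute past 12:00 = 3:01

Final answer: 3:01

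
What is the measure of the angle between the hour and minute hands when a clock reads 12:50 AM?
Hour hand position: 0 x 30 + 50 x 0.5 = 25 degrees
Minute hand position: 50 x 6 = 300 degrees
Difference: |25 - 300| = 275 degrees
Since 275 > 180, the smaller angle is 360 - 275 = 85 degrees

Final answer: 85 degrees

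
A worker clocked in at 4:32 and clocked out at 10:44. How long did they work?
From 4:32 to 10:44:
(10 x 60 + 44) - (4 x 60 + 32) = 644 - 272 = 372 minutes
= 6 hours and 12 minutes

Final answer: 6 hours and 12 minutes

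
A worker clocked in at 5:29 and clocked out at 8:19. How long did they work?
From 5:29 to 8:19:
(8 x 60 + 19) - (5 x 60 + 29) = 499 - 329 = 170 minutes
= 2 hours and 50 minutes

Final answer: 2 hours and 50 minutes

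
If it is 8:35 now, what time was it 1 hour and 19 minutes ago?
Starting time: 8:35 = 515 total minutes past 12:00
Subtracting: 1 hour and 19 minutes = 79 minutes
515 - 79 = 436 minutes
= 7 hours and 16 minutes past 12:00 = 7:16

Final answer: 7:16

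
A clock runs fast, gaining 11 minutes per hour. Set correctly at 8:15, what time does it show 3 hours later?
For every 60 true minutes, the faulty clock advances 60 + 11 = 71 minutes.
True elapsed: 3 hours = 180 minutes.
Faulty clock advances: 180 x 71/60 = 213 minutes (drift: 33 minutes ahead).
Shown time: 8:15 + 213 minutes = 11:48.

Final answer: 11:48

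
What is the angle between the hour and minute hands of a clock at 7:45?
Hour hand position: 7 x 30 + 45 x 0.5 = 232.5 degrees
Minute hand position: 45 x 6 = 270 degrees
Difference: |232.5 - 270| = 37.5 degrees
The angle between the hands is 37.5 degrees

Final answer: 37.5 degrees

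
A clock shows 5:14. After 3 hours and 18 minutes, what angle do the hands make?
First find the time 3 hours and 18 minutes after 5:14.
Total minutes: 5 x 60 + 14 + 3 x 60 + 18 = 512.
512 mod 720 = 512 minutes = 8:32.
Now compute the angle at 8:32:
Hour hand: 8 x 30 + 32 x 0.5 = 256 degrees
Minute hand: 32 x 6 = 192 degrees
Difference: |256 - 192| = 64 degrees
The angle is 64 degrees

Final answer: 64 degrees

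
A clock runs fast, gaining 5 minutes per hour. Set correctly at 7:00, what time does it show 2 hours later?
For every 60 true minutes, the faulty clock advances 60 + 5 = 65 minutes.
True elapsed: 2 hours = 120 minutes.
Faulty clock advances: 120 x 65/60 = 130 minutes (drift: 10 minutes ahead).
Shown time: 7:00 + 130 minutes = 9:10.

Final answer: 9:10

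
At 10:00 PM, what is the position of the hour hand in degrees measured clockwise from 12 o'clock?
The hour hand moves 30 degrees per hour and 0.5 degrees per minute.
At 10:00: (10) x 30 + 0 x 0.5 = 300 + 0 = 300 degrees

Final answer: 300 degrees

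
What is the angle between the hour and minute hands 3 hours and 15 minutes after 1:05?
First find the time 3 hours and 15 minutes after 1:05.
Total minutes: 1 x 60 + 5 + 3 x 60 + 15 = 260.
260 mod 720 = 260 minutes = 4:20.
Now compute the angle at 4:20:
Hour hand: 4 x 30 + 20 x 0.5 = 130 degrees
Minute hand: 20 x 6 = 120 degrees
Difference: |130 - 120| = 10 degrees
The angle is 10 degrees

Final answer: 10 degrees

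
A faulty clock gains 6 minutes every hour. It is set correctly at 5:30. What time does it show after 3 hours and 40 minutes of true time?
For every 60 true minutes, the faulty clock advances 60 + 6 = 66 minutes.
True elapsed: 3 hours and 40 minutes = 220 minutes.
Faulty clock advances: 220 x 66/60 = 242 minutes (drift: 22 minutes ahead).
Shown time: 5:30 + 242 minutes = 9:32.

Final answer: 9:32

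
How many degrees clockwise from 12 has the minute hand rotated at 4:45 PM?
The minute hand moves 6 degrees per minute.
At 4:45: 45 x 6 = 270 degrees

Final answer: 270 degrees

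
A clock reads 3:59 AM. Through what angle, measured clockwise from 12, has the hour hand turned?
The hour hand moves 30 degrees per hour and 0.5 degrees per minute.
At 3:59: (3) x 30 + 59 x 0.5 = 90 + 29.5 = 119.5 degrees

Final answer: 119.5 degrees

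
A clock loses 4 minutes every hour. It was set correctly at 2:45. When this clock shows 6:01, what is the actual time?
For every 60 true minutes, the faulty clock advances 56 minutes, so 1 faulty-clock minute corresponds to 60/56 true minutes.
From 2:45 to 6:01 on the faulty dial is 196 minutes.
True elapsed: 196 x 60/56 = 210 minutes = 3 hours and 30 minutes.
True time: 2:45 + 3 hours and 30 minutes = 6:15.

Final answer: 6:15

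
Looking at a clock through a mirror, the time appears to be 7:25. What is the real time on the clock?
Reflection across the vertical (12-6) axis maps a hand at angle A degrees to (360 - A) degrees, which sends a reading of T minutes past 12:00 to (720 - T) minutes past 12:00.
Mirror reads 7:25 = 445 minutes past 12:00.
Actual time: (720 - 445) mod 720 = 275 minutes = 4:35.

Final answer: 4:35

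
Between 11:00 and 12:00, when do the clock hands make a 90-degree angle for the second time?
At t minutes past 11:00, the hour hand is at 30 x 11 + 0.5t degrees and the minute hand is at 6t degrees.
The smaller angle between them is 90 degrees when |30H - 5.5t| = 90 or |30H - 5.5t| = 270.
With H = 11, solve 30 x 11 - 5.5t = +/- target for each target:
  t = (30 x 11 - 90) / 5.5 = 43.64
  t = (30 x 11 + 90) / 5.5 = 76.36 (outside (0, 60))
  t = (30 x 11 - 270) / 5.5 = 10.91
  t = (30 x 11 + 270) / 5.5 = 109.09 (outside (0, 60))
Valid solutions in (0, 60): {10.91, 43.64} minutes.
The second occurrence is t = 43.64 minutes.
The hands form a 90-degree angle at 43.64 minutes past 11:00.

Final answer: 43.64 minutes past 11:00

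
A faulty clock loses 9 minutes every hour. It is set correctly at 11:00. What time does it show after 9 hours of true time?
For every 60 true minutes, the faulty clock advances 60 - 9 = 51 minutes.
True elapsed: 9 hours = 540 minutes.
Faulty clock advances: 540 x 51/60 = 459 minutes (drift: 81 minutes behind).
Shown time: 11:00 + 459 minutes = 6:39.

Final answer: 6:39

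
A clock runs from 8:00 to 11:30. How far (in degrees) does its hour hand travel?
The hour hand moves 0.5 degrees per minute.
Time elapsed: 11:30 - 8:00 = 210 minutes
Angular displacement: 210 x 0.5 = 105 degrees

Final answer: 105 degrees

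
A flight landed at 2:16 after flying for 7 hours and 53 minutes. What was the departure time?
Starting time: 2:16 = 136 total minutes past 12:00
Subtracting: 7 hours and 53 minutes = 473 minutes
136 - 473 = -337 (negative, add 12 hours = 720) = 383 minutes
= 6 hours and 23 minutes past 12:00 = 6:23

Final answer: 6:23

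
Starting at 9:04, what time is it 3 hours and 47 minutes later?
Starting time: 9:04
Adding 47 minutes to 4 minutes: 4 + 47 = 51 minutes
Adding 3 hours: 9 + 3 = 12
Final time: 12:51

Final answer: 12:51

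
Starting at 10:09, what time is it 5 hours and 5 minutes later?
Starting time: 10:09
Adding 5 minutes to 9 minutes: 9 + 5 = 14 minutes
Adding 5 hours: 10 + 5 = 15 - 12 = 3
Final time: 3:14

Final answer: 3:14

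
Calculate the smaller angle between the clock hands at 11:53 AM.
Hour hand position: 11 x 30 + 53 x 0.5 = 356.5 degrees
Minute hand position: 53 x 6 = 318 degrees
Difference: |356.5 - 318| = 38.5 degrees
The angle between the hands is 38.5 degrees

Final answer: 38.5 degrees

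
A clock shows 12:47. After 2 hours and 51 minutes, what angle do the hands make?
First find the time 2 hours and 51 minutes after 12:47.
Total minutes: 12 x 60 + 47 + 2 x 60 + 51 = 938.
938 mod 720 = 218 minutes = 3:38.
Now compute the angle at 3:38:
Hour hand: 3 x 30 + 38 x 0.5 = 109 degrees
Minute hand: 38 x 6 = 228 degrees
Difference: |109 - 228| = 119 degrees
The angle is 119 degrees

Final answer: 119 degrees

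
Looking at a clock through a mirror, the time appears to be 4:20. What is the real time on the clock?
Reflection across the vertical (12-6) axis maps a hand at angle A degrees to (360 - A) degrees, which sends a reading of T minutes past 12:00 to (720 - T) minutes past 12:00.
Mirror reads 4:20 = 260 minutes past 12:00.
Actual time: (720 - 260) mod 720 = 460 minutes = 7:40.

Final answer: 7:40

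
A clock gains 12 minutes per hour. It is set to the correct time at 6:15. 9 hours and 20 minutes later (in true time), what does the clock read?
For every 60 true minutes, the faulty clock advances 60 + 12 = 72 minutes.
True elapsed: 9 hours and 20 minutes = 560 minutes.
Faulty clock advances: 560 x 72/60 = 672 minutes (drift: 112 minutes ahead).
Shown time: 6:15 + 672 minutes = 5:27.

Final answer: 5:27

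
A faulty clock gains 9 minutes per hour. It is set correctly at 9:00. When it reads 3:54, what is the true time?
For every 60 true minutes, the faulty clock advances 69 minutes, so 1 faulty-clock minute corresponds to 60/69 true minutes.
From 9:00 to 3:54 on the faulty dial is 414 minutes.
True elapsed: 414 x 60/69 = 360 minutes = 6 hours.
True time: 9:00 + 6 hours = 3:00.

Final answer: 3:00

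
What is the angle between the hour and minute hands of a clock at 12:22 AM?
Hour hand position: 0 x 30 + 22 x 0.5 = 11 degrees
Minute hand position: 22 x 6 = 132 degrees
Difference: |11 - 132| = 121 degrees
The angle between the hands is 121 degrees

Final answer: 121 degrees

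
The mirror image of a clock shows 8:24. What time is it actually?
Reflection across the vertical (12-6) axis maps a hand at angle A degrees to (360 - A) degrees, which sends a reading of T minutes past 12:00 to (720 - T) minutes past 12:00.
Mirror reads 8:24 = 504 minutes past 12:00.
Actual time: (720 - 504) mod 720 = 216 minutes = 3:36.

Final answer: 3:36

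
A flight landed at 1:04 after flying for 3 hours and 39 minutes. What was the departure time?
Starting time: 1:04 = 64 total minutes past 12:00
Subtracting: 3 hours and 39 minutes = 219 minutes
64 - 219 = -155 (negative, add 12 hours = 720) = 565 minutes
= 9 hours and 25 minutes past 12:00 = 9:25

Final answer: 9:25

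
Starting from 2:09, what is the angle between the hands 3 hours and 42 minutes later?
First find the time 3 hours and 42 minutes after 2:09.
Total minutes: 2 x 60 + 9 + 3 x 60 + 42 = 351.
351 mod 720 = 351 minutes = 5:51.
Now compute the angle at 5:51:
Hour hand: 5 x 30 + 51 x 0.5 = 175.5 degrees
Minute hand: 51 x 6 = 306 degrees
Difference: |175.5 - 306| = 130.5 degrees
The angle is 130.5 degrees

Final answer: 130.5 degrees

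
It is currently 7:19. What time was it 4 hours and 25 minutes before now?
Starting time: 7:19 = 439 total minutes past 12:00
Subtracting: 4 hours and 25 minutes = 265 minutes
439 - 265 = 174 minutes
= 2 hours and 54 minutes past 12:00 = 2:54

Final answer: 2:54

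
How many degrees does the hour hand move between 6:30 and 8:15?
The hour hand moves 0.5 degrees per minute.
Time elapsed: 8:15 - 6:30 = 105 minutes
Angular displacement: 105 x 0.5 = 52.5 degrees

Final answer: 52.5 degrees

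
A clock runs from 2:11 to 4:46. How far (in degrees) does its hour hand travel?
The hour hand moves 0.5 degrees per minute.
Time elapsed: 4:46 - 2:11 = 155 minutes
Angular displacement: 155 x 0.5 = 77.5 degrees

Final answer: 77.5 degrees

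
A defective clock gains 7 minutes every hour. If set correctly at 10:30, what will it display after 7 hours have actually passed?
For every 60 true minutes, the faulty clock advances 60 + 7 = 67 minutes.
True elapsed: 7 hours = 420 minutes.
Faulty clock advances: 420 x 67/60 = 469 minutes (drift: 49 minutes ahead).
Shown time: 10:30 + 469 minutes = 6:19.

Final answer: 6:19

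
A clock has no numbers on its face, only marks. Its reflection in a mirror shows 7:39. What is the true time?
Reflection across the vertical (12-6) axis maps a hand at angle A degrees to (360 - A) degrees, which sends a reading of T minutes past 12:00 to (720 - T) minutes past 12:00.
Mirror reads 7:39 = 459 minutes past 12:00.
Actual time: (720 - 459) mod 720 = 261 minutes = 4:21.

Final answer: 4:21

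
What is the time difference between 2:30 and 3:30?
From 2:30 to 3:30:
(3 x 60 + 30) - (2 x 60 + 30) = 210 - 150 = 60 minutes
= 1 hour

Final answer: 1 hour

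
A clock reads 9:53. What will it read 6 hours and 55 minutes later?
Starting time: 9:53
Adding 55 minutes to 53 minutes: 53 + 55 = 108 minutes = 1 hour and 48 minutes
Adding 6 hours: 9 + 6 + 1 (carry) = 16 - 12 = 4
Final time: 4:48

Final answer: 4:48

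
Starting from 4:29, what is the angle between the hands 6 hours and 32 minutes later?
First find the time 6 hours and 32 minutes after 4:29.
Total minutes: 4 x 60 + 29 + 6 x 60 + 32 = 661.
661 mod 720 = 661 minutes = 11:01.
Now compute the angle at 11:01:
Hour hand: 11 x 30 + 1 x 0.5 = 330.5 degrees
Minute hand: 1 x 6 = 6 degrees
Difference: |330.5 - 6| = 324.5 degrees
Smaller angle: 360 - 324.5 = 35.5 degrees

Final answer: 35.5 degrees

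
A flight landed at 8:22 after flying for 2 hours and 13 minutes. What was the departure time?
Starting time: 8:22 = 502 total minutes past 12:00
Subtracting: 2 hours and 13 minutes = 133 minutes
502 - 133 = 369 minutes
= 6 hours and 9 minutes past 12:00 = 6:09

Final answer: 6:09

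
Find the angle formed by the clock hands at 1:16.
Hour hand position: 1 x 30 + 16 x 0.5 = 38 degrees
Minute hand position: 16 x 6 = 96 degrees
Difference: |38 - 96| = 58 degrees
The angle between the hands is 58 degrees

Final answer: 58 degrees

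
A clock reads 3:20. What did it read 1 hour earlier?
Starting time: 3:20 = 200 total minutes past 12:00
Subtracting: 1 hour = 60 minutes
200 - 60 = 140 minutes
= 2 hours and 20 minutes past 12:00 = 2:20

Final answer: 2:20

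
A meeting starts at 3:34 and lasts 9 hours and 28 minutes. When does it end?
Starting time: 3:34
Adding 28 minutes to 34 minutes: 34 + 28 = 62 minutes = 1 hour and 2 minutes
Adding 9 hours: 3 + 9 + 1 (carry) = 13 - 12 = 1
Final time: 1:02

Final answer: 1:02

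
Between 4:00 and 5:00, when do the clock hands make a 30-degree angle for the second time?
At t minutes past 4:00, the hour hand is at 30 x 4 + 0.5t degrees and the minute hand is at 6t degrees.
The smaller angle between them is 30 degrees when |30H - 5.5t| = 30 or |30H - 5.5t| = 330.
With H = 4, solve 30 x 4 - 5.5t = +/- target for each target:
  t = (30 x 4 - 30) / 5.5 = 16.36
  t = (30 x 4 + 30) / 5.5 = 27.27
  t = (30 x 4 - 330) / 5.5 = -38.18 (outside (0, 60))
  t = (30 x 4 + 330) / 5.5 = 81.82 (outside (0, 60))
Valid solutions in (0, 60): {16.36, 27.27} minutes.
The second occurrence is t = 27.27 minutes.
The hands form a 30-degree angle at 27.27 minutes past 4:00.

Final answer: 27.27 minutes past 4:00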